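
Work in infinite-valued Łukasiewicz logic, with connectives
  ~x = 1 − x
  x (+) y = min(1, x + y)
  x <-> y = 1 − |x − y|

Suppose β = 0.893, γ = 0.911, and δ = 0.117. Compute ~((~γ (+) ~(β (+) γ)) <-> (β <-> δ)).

~γ = 1 − 0.911 = 0.089
β (+) γ = min(1, 0.893 + 0.911) = min(1, 1.804) = 1.000
~(β (+) γ) = 1 − 1.000 = 0.000
~γ (+) ~(β (+) γ) = min(1, 0.089 + 0.000) = min(1, 0.089) = 0.089
β <-> δ = 1 − |0.893 − 0.117| = 1 − 0.776 = 0.224
(~γ (+) ~(β (+) γ)) <-> (β <-> δ) = 1 − |0.089 − 0.224| = 1 − 0.135 = 0.865
~((~γ (+) ~(β (+) γ)) <-> (β <-> δ)) = 1 − 0.865 = 0.135

0.135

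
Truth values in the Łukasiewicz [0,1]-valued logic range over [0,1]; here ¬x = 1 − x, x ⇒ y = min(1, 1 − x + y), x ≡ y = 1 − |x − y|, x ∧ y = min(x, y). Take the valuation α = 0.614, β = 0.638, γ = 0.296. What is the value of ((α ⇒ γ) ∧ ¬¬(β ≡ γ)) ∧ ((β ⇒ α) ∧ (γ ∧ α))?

α ⇒ γ = min(1, 1 − 0.614 + 0.296) = min(1, 0.682) = 0.682
β ≡ γ = 1 − |0.638 − 0.296| = 1 − 0.342 = 0.658
¬(β ≡ γ) = 1 − 0.658 = 0.342
¬¬(β ≡ γ) = 1 − 0.342 = 0.658
(α ⇒ γ) ∧ ¬¬(β ≡ γ) = min(0.682, 0.658) = 0.658
β ⇒ α = min(1, 1 − 0.638 + 0.614) = min(1, 0.976) = 0.976
γ ∧ α = min(0.296, 0.614) = 0.296
(β ⇒ α) ∧ (γ ∧ α) = min(0.976, 0.296) = 0.296
((α ⇒ γ) ∧ ¬¬(β ≡ γ)) ∧ ((β ⇒ α) ∧ (γ ∧ α)) = min(0.658, 0.296) = 0.296

0.296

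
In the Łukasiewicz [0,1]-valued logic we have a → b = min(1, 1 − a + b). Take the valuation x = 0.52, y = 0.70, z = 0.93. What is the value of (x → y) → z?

0.93

x → y = min(1, 1 − 0.52 + 0.70) = min(1, 1.18) = 1.00
(x → y) → z = min(1, 1 − 1.00 + 0.93) = min(1, 0.93) = 0.93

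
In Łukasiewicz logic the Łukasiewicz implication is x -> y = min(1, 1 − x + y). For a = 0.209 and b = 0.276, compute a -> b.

a -> b = min(1, 1 − 0.209 + 0.276) = min(1, 1.067) = 1.000
For comparison, the Gödel implication (1 if x ≤ y else y) would give 1.000.

1.000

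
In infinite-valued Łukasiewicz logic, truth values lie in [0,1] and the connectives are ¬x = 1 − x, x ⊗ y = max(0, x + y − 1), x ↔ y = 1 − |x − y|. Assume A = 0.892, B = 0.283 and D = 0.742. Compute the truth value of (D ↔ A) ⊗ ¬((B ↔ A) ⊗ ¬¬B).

D ↔ A = 1 − |0.742 − 0.892| = 1 − 0.150 = 0.850
B ↔ A = 1 − |0.283 − 0.892| = 1 − 0.609 = 0.391
¬B = 1 − 0.283 = 0.717
¬¬B = 1 − 0.717 = 0.283
(B ↔ A) ⊗ ¬¬B = max(0, 0.391 + 0.283 − 1) = max(0, -0.326) = 0.000
¬((B ↔ A) ⊗ ¬¬B) = 1 − 0.000 = 1.000
(D ↔ A) ⊗ ¬((B ↔ A) ⊗ ¬¬B) = max(0, 0.850 + 1.000 − 1) = max(0, 0.850) = 0.850

0.850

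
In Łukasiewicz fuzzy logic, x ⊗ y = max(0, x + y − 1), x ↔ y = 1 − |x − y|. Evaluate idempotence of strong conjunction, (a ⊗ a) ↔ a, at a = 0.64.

a ⊗ a = max(0, 0.64 + 0.64 − 1) = max(0, 0.28) = 0.28
(a ⊗ a) ↔ a = 1 − |0.28 − 0.64| = 1 − 0.36 = 0.64
(The value 0.64 < 1 shows this instance is not satisfied; fails in Ł∞ since a ⊗ a = max(0, 2a−1) ≠ a in general.)

0.64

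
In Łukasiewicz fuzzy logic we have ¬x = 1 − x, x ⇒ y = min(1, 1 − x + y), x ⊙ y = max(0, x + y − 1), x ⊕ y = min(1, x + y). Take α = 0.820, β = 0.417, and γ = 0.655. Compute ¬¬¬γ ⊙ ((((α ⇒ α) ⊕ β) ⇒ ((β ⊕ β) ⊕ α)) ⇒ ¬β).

0.000

¬γ = 1 − 0.655 = 0.345
¬¬γ = 1 − 0.345 = 0.655
¬¬¬γ = 1 − 0.655 = 0.345
α ⇒ α = min(1, 1 − 0.820 + 0.820) = min(1, 1.000) = 1.000
(α ⇒ α) ⊕ β = min(1, 1.000 + 0.417) = min(1, 1.417) = 1.000
β ⊕ β = min(1, 0.417 + 0.417) = min(1, 0.834) = 0.834
(β ⊕ β) ⊕ α = min(1, 0.834 + 0.820) = min(1, 1.654) = 1.000
((α ⇒ α) ⊕ β) ⇒ ((β ⊕ β) ⊕ α) = min(1, 1 − 1.000 + 1.000) = min(1, 1.000) = 1.000
¬β = 1 − 0.417 = 0.583
(((α ⇒ α) ⊕ β) ⇒ ((β ⊕ β) ⊕ α)) ⇒ ¬β = min(1, 1 − 1.000 + 0.583) = min(1, 0.583) = 0.583
¬¬¬γ ⊙ ((((α ⇒ α) ⊕ β) ⇒ ((β ⊕ β) ⊕ α)) ⇒ ¬β) = max(0, 0.345 + 0.583 − 1) = max(0, -0.072) = 0.000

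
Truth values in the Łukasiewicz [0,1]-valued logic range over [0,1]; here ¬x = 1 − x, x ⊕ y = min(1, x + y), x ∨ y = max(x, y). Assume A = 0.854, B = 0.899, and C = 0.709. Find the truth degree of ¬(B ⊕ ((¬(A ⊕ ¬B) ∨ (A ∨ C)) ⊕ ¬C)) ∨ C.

¬B = 1 − 0.899 = 0.101
A ⊕ ¬B = min(1, 0.854 + 0.101) = min(1, 0.955) = 0.955
¬(A ⊕ ¬B) = 1 − 0.955 = 0.045
A ∨ C = max(0.854, 0.709) = 0.854
¬(A ⊕ ¬B) ∨ (A ∨ C) = max(0.045, 0.854) = 0.854
¬C = 1 − 0.709 = 0.291
(¬(A ⊕ ¬B) ∨ (A ∨ C)) ⊕ ¬C = min(1, 0.854 + 0.291) = min(1, 1.145) = 1.000
B ⊕ ((¬(A ⊕ ¬B) ∨ (A ∨ C)) ⊕ ¬C) = min(1, 0.899 + 1.000) = min(1, 1.899) = 1.000
¬(B ⊕ ((¬(A ⊕ ¬B) ∨ (A ∨ C)) ⊕ ¬C)) = 1 − 1.000 = 0.000
¬(B ⊕ ((¬(A ⊕ ¬B) ∨ (A ∨ C)) ⊕ ¬C)) ∨ C = max(0.000, 0.709) = 0.709

0.709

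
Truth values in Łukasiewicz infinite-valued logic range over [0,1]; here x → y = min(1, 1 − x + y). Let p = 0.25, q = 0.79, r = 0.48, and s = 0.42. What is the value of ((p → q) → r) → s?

0.94

p → q = min(1, 1 − 0.25 + 0.79) = min(1, 1.54) = 1.00
(p → q) → r = min(1, 1 − 1.00 + 0.48) = min(1, 0.48) = 0.48
((p → q) → r) → s = min(1, 1 − 0.48 + 0.42) = min(1, 0.94) = 0.94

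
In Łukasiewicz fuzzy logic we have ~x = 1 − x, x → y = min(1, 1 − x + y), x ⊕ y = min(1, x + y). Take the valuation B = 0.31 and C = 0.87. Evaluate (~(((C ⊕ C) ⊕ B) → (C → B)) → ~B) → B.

C ⊕ C = min(1, 0.87 + 0.87) = min(1, 1.74) = 1.00
(C ⊕ C) ⊕ B = min(1, 1.00 + 0.31) = min(1, 1.31) = 1.00
C → B = min(1, 1 − 0.87 + 0.31) = min(1, 0.44) = 0.44
((C ⊕ C) ⊕ B) → (C → B) = min(1, 1 − 1.00 + 0.44) = min(1, 0.44) = 0.44
~(((C ⊕ C) ⊕ B) → (C → B)) = 1 − 0.44 = 0.56
~B = 1 − 0.31 = 0.69
~(((C ⊕ C) ⊕ B) → (C → B)) → ~B = min(1, 1 − 0.56 + 0.69) = min(1, 1.13) = 1.00
(~(((C ⊕ C) ⊕ B) → (C → B)) → ~B) → B = min(1, 1 − 1.00 + 0.31) = min(1, 0.31) = 0.31

0.31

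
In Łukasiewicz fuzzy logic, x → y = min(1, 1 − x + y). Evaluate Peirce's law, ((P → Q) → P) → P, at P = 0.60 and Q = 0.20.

P → Q = min(1, 1 − 0.60 + 0.20) = min(1, 0.60) = 0.60
(P → Q) → P = min(1, 1 − 0.60 + 0.60) = min(1, 1.00) = 1.00
((P → Q) → P) → P = min(1, 1 − 1.00 + 0.60) = min(1, 0.60) = 0.60
(The value 0.60 < 1 shows this instance is not satisfied; not a Ł∞-tautology in general.)

0.60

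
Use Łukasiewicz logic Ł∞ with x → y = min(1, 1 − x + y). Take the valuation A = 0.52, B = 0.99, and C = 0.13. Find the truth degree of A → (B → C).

B → C = min(1, 1 − 0.99 + 0.13) = min(1, 0.14) = 0.14
A → (B → C) = min(1, 1 − 0.52 + 0.14) = min(1, 0.62) = 0.62

0.62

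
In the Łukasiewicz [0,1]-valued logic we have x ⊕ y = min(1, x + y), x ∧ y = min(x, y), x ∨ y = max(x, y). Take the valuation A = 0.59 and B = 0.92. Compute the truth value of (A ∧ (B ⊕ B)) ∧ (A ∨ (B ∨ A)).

B ⊕ B = min(1, 0.92 + 0.92) = min(1, 1.84) = 1.00
A ∧ (B ⊕ B) = min(0.59, 1.00) = 0.59
B ∨ A = max(0.92, 0.59) = 0.92
A ∨ (B ∨ A) = max(0.59, 0.92) = 0.92
(A ∧ (B ⊕ B)) ∧ (A ∨ (B ∨ A)) = min(0.59, 0.92) = 0.59

0.59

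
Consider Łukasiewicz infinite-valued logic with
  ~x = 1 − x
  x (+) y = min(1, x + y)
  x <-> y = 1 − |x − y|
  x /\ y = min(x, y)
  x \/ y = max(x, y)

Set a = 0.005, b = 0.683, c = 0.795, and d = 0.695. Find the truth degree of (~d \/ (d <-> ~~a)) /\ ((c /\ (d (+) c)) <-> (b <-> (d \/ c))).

0.310

~d = 1 − 0.695 = 0.305
~a = 1 − 0.005 = 0.995
~~a = 1 − 0.995 = 0.005
d <-> ~~a = 1 − |0.695 − 0.005| = 1 − 0.690 = 0.310
~d \/ (d <-> ~~a) = max(0.305, 0.310) = 0.310
d (+) c = min(1, 0.695 + 0.795) = min(1, 1.490) = 1.000
c /\ (d (+) c) = min(0.795, 1.000) = 0.795
d \/ c = max(0.695, 0.795) = 0.795
b <-> (d \/ c) = 1 − |0.683 − 0.795| = 1 − 0.112 = 0.888
(c /\ (d (+) c)) <-> (b <-> (d \/ c)) = 1 − |0.795 − 0.888| = 1 − 0.093 = 0.907
(~d \/ (d <-> ~~a)) /\ ((c /\ (d (+) c)) <-> (b <-> (d \/ c))) = min(0.310, 0.907) = 0.310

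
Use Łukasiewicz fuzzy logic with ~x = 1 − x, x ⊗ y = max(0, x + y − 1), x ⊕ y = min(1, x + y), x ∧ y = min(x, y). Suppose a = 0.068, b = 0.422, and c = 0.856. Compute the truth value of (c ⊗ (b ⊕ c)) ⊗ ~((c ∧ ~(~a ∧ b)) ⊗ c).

0.422

b ⊕ c = min(1, 0.422 + 0.856) = min(1, 1.278) = 1.000
c ⊗ (b ⊕ c) = max(0, 0.856 + 1.000 − 1) = max(0, 0.856) = 0.856
~a = 1 − 0.068 = 0.932
~a ∧ b = min(0.932, 0.422) = 0.422
~(~a ∧ b) = 1 − 0.422 = 0.578
c ∧ ~(~a ∧ b) = min(0.856, 0.578) = 0.578
(c ∧ ~(~a ∧ b)) ⊗ c = max(0, 0.578 + 0.856 − 1) = max(0, 0.434) = 0.434
~((c ∧ ~(~a ∧ b)) ⊗ c) = 1 − 0.434 = 0.566
(c ⊗ (b ⊕ c)) ⊗ ~((c ∧ ~(~a ∧ b)) ⊗ c) = max(0, 0.856 + 0.566 − 1) = max(0, 0.422) = 0.422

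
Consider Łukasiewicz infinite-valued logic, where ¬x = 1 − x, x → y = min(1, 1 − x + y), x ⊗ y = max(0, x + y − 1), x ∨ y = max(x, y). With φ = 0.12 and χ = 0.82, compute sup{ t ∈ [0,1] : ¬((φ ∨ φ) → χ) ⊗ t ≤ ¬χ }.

1.00

φ ∨ φ = max(0.12, 0.12) = 0.12
(φ ∨ φ) → χ = min(1, 1 − 0.12 + 0.82) = min(1, 1.70) = 1.00
¬((φ ∨ φ) → χ) = 1 − 1.00 = 0.00
So the left factor is ¬((φ ∨ φ) → χ) = 0.00.
¬χ = 1 − 0.82 = 0.18
So the right-hand bound is ¬χ = 0.18.
The residuum of the Łukasiewicz t-norm gives the supremum: min(1, 1 − 0.00 + 0.18).
1 − 0.00 + 0.18 = 1.18, so t = min(1, 1.18) = 1.00.
Check: 0.00 ⊗ 1.00 = max(0, 0.00) = 0.00 ≤ 0.18.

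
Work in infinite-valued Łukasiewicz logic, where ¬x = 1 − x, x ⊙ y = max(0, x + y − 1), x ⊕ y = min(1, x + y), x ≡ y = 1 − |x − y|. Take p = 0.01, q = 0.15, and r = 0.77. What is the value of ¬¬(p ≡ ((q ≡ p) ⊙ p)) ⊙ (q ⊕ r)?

q ≡ p = 1 − |0.15 − 0.01| = 1 − 0.14 = 0.86
(q ≡ p) ⊙ p = max(0, 0.86 + 0.01 − 1) = max(0, -0.13) = 0.00
p ≡ ((q ≡ p) ⊙ p) = 1 − |0.01 − 0.00| = 1 − 0.01 = 0.99
¬(p ≡ ((q ≡ p) ⊙ p)) = 1 − 0.99 = 0.01
¬¬(p ≡ ((q ≡ p) ⊙ p)) = 1 − 0.01 = 0.99
q ⊕ r = min(1, 0.15 + 0.77) = min(1, 0.92) = 0.92
¬¬(p ≡ ((q ≡ p) ⊙ p)) ⊙ (q ⊕ r) = max(0, 0.99 + 0.92 − 1) = max(0, 0.91) = 0.91

0.91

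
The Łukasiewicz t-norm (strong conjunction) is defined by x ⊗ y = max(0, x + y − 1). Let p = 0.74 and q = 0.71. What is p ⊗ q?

0.45

p ⊗ q = max(0, 0.74 + 0.71 − 1) = max(0, 0.45) = 0.45
For comparison, the Gödel (minimum) t-norm min(x, y) would give 0.71.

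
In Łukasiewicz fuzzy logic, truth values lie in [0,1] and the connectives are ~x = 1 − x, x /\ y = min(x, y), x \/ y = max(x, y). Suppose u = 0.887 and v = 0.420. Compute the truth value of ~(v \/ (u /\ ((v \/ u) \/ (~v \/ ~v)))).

0.113

v \/ u = max(0.420, 0.887) = 0.887
~v = 1 − 0.420 = 0.580
~v \/ ~v = max(0.580, 0.580) = 0.580
(v \/ u) \/ (~v \/ ~v) = max(0.887, 0.580) = 0.887
u /\ ((v \/ u) \/ (~v \/ ~v)) = min(0.887, 0.887) = 0.887
v \/ (u /\ ((v \/ u) \/ (~v \/ ~v))) = max(0.420, 0.887) = 0.887
~(v \/ (u /\ ((v \/ u) \/ (~v \/ ~v)))) = 1 − 0.887 = 0.113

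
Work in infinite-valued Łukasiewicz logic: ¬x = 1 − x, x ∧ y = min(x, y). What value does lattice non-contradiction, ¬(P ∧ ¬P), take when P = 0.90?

¬P = 1 − 0.90 = 0.10
P ∧ ¬P = min(0.90, 0.10) = 0.10
¬(P ∧ ¬P) = 1 − 0.10 = 0.90
(The value 0.90 < 1 shows this instance is not satisfied; not a Ł∞-tautology — its value is 1 − min(a, 1−a).)

0.90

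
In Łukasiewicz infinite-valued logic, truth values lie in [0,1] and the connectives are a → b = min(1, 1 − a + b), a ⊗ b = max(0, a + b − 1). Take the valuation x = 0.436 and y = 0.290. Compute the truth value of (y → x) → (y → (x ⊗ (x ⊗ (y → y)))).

y → x = min(1, 1 − 0.290 + 0.436) = min(1, 1.146) = 1.000
y → y = min(1, 1 − 0.290 + 0.290) = min(1, 1.000) = 1.000
x ⊗ (y → y) = max(0, 0.436 + 1.000 − 1) = max(0, 0.436) = 0.436
x ⊗ (x ⊗ (y → y)) = max(0, 0.436 + 0.436 − 1) = max(0, -0.128) = 0.000
y → (x ⊗ (x ⊗ (y → y))) = min(1, 1 − 0.290 + 0.000) = min(1, 0.710) = 0.710
(y → x) → (y → (x ⊗ (x ⊗ (y → y)))) = min(1, 1 − 1.000 + 0.710) = min(1, 0.710) = 0.710

0.710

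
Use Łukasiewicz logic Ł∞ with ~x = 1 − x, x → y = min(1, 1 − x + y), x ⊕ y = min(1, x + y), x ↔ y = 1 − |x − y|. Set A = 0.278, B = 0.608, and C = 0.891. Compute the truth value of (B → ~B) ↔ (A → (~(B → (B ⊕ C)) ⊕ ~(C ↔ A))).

0.784

~B = 1 − 0.608 = 0.392
B → ~B = min(1, 1 − 0.608 + 0.392) = min(1, 0.784) = 0.784
B ⊕ C = min(1, 0.608 + 0.891) = min(1, 1.499) = 1.000
B → (B ⊕ C) = min(1, 1 − 0.608 + 1.000) = min(1, 1.392) = 1.000
~(B → (B ⊕ C)) = 1 − 1.000 = 0.000
C ↔ A = 1 − |0.891 − 0.278| = 1 − 0.613 = 0.387
~(C ↔ A) = 1 − 0.387 = 0.613
~(B → (B ⊕ C)) ⊕ ~(C ↔ A) = min(1, 0.000 + 0.613) = min(1, 0.613) = 0.613
A → (~(B → (B ⊕ C)) ⊕ ~(C ↔ A)) = min(1, 1 − 0.278 + 0.613) = min(1, 1.335) = 1.000
(B → ~B) ↔ (A → (~(B → (B ⊕ C)) ⊕ ~(C ↔ A))) = 1 − |0.784 − 1.000| = 1 − 0.216 = 0.784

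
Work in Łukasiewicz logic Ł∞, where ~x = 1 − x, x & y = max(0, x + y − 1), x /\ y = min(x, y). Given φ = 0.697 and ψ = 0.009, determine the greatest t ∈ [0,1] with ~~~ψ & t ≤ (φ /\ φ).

0.706

~ψ = 1 − 0.009 = 0.991
~~ψ = 1 − 0.991 = 0.009
~~~ψ = 1 − 0.009 = 0.991
So the left factor is ~~~ψ = 0.991.
φ /\ φ = min(0.697, 0.697) = 0.697
So the right-hand bound is φ /\ φ = 0.697.
The residuum of the Łukasiewicz t-norm gives the supremum: min(1, 1 − 0.991 + 0.697).
1 − 0.991 + 0.697 = 0.706, so t = min(1, 0.706) = 0.706.
Check: 0.991 & 0.706 = max(0, 0.697) = 0.697 ≤ 0.697.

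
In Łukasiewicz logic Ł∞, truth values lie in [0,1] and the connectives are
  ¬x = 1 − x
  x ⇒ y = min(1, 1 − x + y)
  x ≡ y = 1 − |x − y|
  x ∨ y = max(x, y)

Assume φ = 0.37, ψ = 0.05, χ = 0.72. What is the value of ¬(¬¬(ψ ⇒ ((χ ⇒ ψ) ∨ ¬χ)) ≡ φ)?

0.63

χ ⇒ ψ = min(1, 1 − 0.72 + 0.05) = min(1, 0.33) = 0.33
¬χ = 1 − 0.72 = 0.28
(χ ⇒ ψ) ∨ ¬χ = max(0.33, 0.28) = 0.33
ψ ⇒ ((χ ⇒ ψ) ∨ ¬χ) = min(1, 1 − 0.05 + 0.33) = min(1, 1.28) = 1.00
¬(ψ ⇒ ((χ ⇒ ψ) ∨ ¬χ)) = 1 − 1.00 = 0.00
¬¬(ψ ⇒ ((χ ⇒ ψ) ∨ ¬χ)) = 1 − 0.00 = 1.00
¬¬(ψ ⇒ ((χ ⇒ ψ) ∨ ¬χ)) ≡ φ = 1 − |1.00 − 0.37| = 1 − 0.63 = 0.37
¬(¬¬(ψ ⇒ ((χ ⇒ ψ) ∨ ¬χ)) ≡ φ) = 1 − 0.37 = 0.63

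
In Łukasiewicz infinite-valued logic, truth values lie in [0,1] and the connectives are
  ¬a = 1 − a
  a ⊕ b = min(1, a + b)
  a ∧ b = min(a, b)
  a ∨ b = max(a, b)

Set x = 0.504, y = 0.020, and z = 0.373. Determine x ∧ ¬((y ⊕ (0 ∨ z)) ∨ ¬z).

0.373

0 ∨ z = max(0.000, 0.373) = 0.373
y ⊕ (0 ∨ z) = min(1, 0.020 + 0.373) = min(1, 0.393) = 0.393
¬z = 1 − 0.373 = 0.627
(y ⊕ (0 ∨ z)) ∨ ¬z = max(0.393, 0.627) = 0.627
¬((y ⊕ (0 ∨ z)) ∨ ¬z) = 1 − 0.627 = 0.373
x ∧ ¬((y ⊕ (0 ∨ z)) ∨ ¬z) = min(0.504, 0.373) = 0.373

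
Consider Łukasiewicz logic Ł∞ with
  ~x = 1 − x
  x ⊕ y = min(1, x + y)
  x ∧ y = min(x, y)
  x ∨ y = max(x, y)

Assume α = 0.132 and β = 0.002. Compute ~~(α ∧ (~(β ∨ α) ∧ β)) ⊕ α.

β ∨ α = max(0.002, 0.132) = 0.132
~(β ∨ α) = 1 − 0.132 = 0.868
~(β ∨ α) ∧ β = min(0.868, 0.002) = 0.002
α ∧ (~(β ∨ α) ∧ β) = min(0.132, 0.002) = 0.002
~(α ∧ (~(β ∨ α) ∧ β)) = 1 − 0.002 = 0.998
~~(α ∧ (~(β ∨ α) ∧ β)) = 1 − 0.998 = 0.002
~~(α ∧ (~(β ∨ α) ∧ β)) ⊕ α = min(1, 0.002 + 0.132) = min(1, 0.134) = 0.134

0.134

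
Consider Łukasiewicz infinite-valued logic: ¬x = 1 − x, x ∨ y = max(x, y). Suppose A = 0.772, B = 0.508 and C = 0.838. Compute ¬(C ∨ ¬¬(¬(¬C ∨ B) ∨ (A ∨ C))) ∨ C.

0.838

¬C = 1 − 0.838 = 0.162
¬C ∨ B = max(0.162, 0.508) = 0.508
¬(¬C ∨ B) = 1 − 0.508 = 0.492
A ∨ C = max(0.772, 0.838) = 0.838
¬(¬C ∨ B) ∨ (A ∨ C) = max(0.492, 0.838) = 0.838
¬(¬(¬C ∨ B) ∨ (A ∨ C)) = 1 − 0.838 = 0.162
¬¬(¬(¬C ∨ B) ∨ (A ∨ C)) = 1 − 0.162 = 0.838
C ∨ ¬¬(¬(¬C ∨ B) ∨ (A ∨ C)) = max(0.838, 0.838) = 0.838
¬(C ∨ ¬¬(¬(¬C ∨ B) ∨ (A ∨ C))) = 1 − 0.838 = 0.162
¬(C ∨ ¬¬(¬(¬C ∨ B) ∨ (A ∨ C))) ∨ C = max(0.162, 0.838) = 0.838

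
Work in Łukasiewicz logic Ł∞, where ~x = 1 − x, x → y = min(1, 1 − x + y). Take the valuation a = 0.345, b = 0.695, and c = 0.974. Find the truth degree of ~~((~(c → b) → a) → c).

c → b = min(1, 1 − 0.974 + 0.695) = min(1, 0.721) = 0.721
~(c → b) = 1 − 0.721 = 0.279
~(c → b) → a = min(1, 1 − 0.279 + 0.345) = min(1, 1.066) = 1.000
(~(c → b) → a) → c = min(1, 1 − 1.000 + 0.974) = min(1, 0.974) = 0.974
~((~(c → b) → a) → c) = 1 − 0.974 = 0.026
~~((~(c → b) → a) → c) = 1 − 0.026 = 0.974

0.974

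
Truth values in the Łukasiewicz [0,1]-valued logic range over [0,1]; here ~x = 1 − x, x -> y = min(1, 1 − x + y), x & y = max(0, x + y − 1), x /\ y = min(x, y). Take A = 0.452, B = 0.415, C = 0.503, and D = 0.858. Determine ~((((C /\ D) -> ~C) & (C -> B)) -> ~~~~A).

C /\ D = min(0.503, 0.858) = 0.503
~C = 1 − 0.503 = 0.497
(C /\ D) -> ~C = min(1, 1 − 0.503 + 0.497) = min(1, 0.994) = 0.994
C -> B = min(1, 1 − 0.503 + 0.415) = min(1, 0.912) = 0.912
((C /\ D) -> ~C) & (C -> B) = max(0, 0.994 + 0.912 − 1) = max(0, 0.906) = 0.906
~A = 1 − 0.452 = 0.548
~~A = 1 − 0.548 = 0.452
~~~A = 1 − 0.452 = 0.548
~~~~A = 1 − 0.548 = 0.452
(((C /\ D) -> ~C) & (C -> B)) -> ~~~~A = min(1, 1 − 0.906 + 0.452) = min(1, 0.546) = 0.546
~((((C /\ D) -> ~C) & (C -> B)) -> ~~~~A) = 1 − 0.546 = 0.454

0.454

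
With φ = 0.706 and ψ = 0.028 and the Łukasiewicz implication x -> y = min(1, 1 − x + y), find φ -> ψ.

0.322

φ -> ψ = min(1, 1 − 0.706 + 0.028) = min(1, 0.322) = 0.322
For comparison, the Gödel implication (1 if x ≤ y else y) would give 0.028.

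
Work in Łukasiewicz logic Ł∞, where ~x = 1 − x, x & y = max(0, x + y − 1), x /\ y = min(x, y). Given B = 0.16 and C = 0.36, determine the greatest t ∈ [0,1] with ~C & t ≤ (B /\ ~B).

~C = 1 − 0.36 = 0.64
So the left factor is ~C = 0.64.
~B = 1 − 0.16 = 0.84
B /\ ~B = min(0.16, 0.84) = 0.16
So the right-hand bound is B /\ ~B = 0.16.
The residuum of the Łukasiewicz t-norm gives the supremum: min(1, 1 − 0.64 + 0.16).
1 − 0.64 + 0.16 = 0.52, so t = min(1, 0.52) = 0.52.
Check: 0.64 & 0.52 = max(0, 0.16) = 0.16 ≤ 0.16.

0.52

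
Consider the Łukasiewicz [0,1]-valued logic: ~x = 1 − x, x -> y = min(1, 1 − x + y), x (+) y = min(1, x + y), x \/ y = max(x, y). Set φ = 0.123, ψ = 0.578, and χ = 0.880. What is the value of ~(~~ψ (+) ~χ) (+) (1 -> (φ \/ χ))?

1.000

~ψ = 1 − 0.578 = 0.422
~~ψ = 1 − 0.422 = 0.578
~χ = 1 − 0.880 = 0.120
~~ψ (+) ~χ = min(1, 0.578 + 0.120) = min(1, 0.698) = 0.698
~(~~ψ (+) ~χ) = 1 − 0.698 = 0.302
φ \/ χ = max(0.123, 0.880) = 0.880
1 -> (φ \/ χ) = min(1, 1 − 1.000 + 0.880) = min(1, 0.880) = 0.880
~(~~ψ (+) ~χ) (+) (1 -> (φ \/ χ)) = min(1, 0.302 + 0.880) = min(1, 1.182) = 1.000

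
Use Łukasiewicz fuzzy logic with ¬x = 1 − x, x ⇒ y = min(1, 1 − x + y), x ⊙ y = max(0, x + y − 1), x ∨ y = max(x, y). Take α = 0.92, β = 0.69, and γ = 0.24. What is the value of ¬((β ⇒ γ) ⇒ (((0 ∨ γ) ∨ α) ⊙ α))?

β ⇒ γ = min(1, 1 − 0.69 + 0.24) = min(1, 0.55) = 0.55
0 ∨ γ = max(0.00, 0.24) = 0.24
(0 ∨ γ) ∨ α = max(0.24, 0.92) = 0.92
((0 ∨ γ) ∨ α) ⊙ α = max(0, 0.92 + 0.92 − 1) = max(0, 0.84) = 0.84
(β ⇒ γ) ⇒ (((0 ∨ γ) ∨ α) ⊙ α) = min(1, 1 − 0.55 + 0.84) = min(1, 1.29) = 1.00
¬((β ⇒ γ) ⇒ (((0 ∨ γ) ∨ α) ⊙ α)) = 1 − 1.00 = 0.00

0.00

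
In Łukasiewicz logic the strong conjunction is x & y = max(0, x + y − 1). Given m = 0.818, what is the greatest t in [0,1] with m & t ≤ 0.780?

The residuum of the Łukasiewicz t-norm gives the supremum: min(1, 1 − 0.818 + 0.780).
1 − 0.818 + 0.780 = 0.962, so t = min(1, 0.962) = 0.962.
Check: 0.818 & 0.962 = max(0, 0.780) = 0.780 ≤ 0.780.

0.962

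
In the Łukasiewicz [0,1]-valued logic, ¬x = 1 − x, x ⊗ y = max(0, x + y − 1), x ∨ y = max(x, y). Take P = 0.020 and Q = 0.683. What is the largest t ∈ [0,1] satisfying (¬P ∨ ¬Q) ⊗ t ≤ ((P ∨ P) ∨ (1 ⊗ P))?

¬P = 1 − 0.020 = 0.980
¬Q = 1 − 0.683 = 0.317
¬P ∨ ¬Q = max(0.980, 0.317) = 0.980
So the left factor is ¬P ∨ ¬Q = 0.980.
P ∨ P = max(0.020, 0.020) = 0.020
1 ⊗ P = max(0, 1.000 + 0.020 − 1) = max(0, 0.020) = 0.020
(P ∨ P) ∨ (1 ⊗ P) = max(0.020, 0.020) = 0.020
So the right-hand bound is (P ∨ P) ∨ (1 ⊗ P) = 0.020.
The residuum of the Łukasiewicz t-norm gives the supremum: min(1, 1 − 0.980 + 0.020).
1 − 0.980 + 0.020 = 0.040, so t = min(1, 0.040) = 0.040.
Check: 0.980 ⊗ 0.040 = max(0, 0.020) = 0.020 ≤ 0.020.

0.040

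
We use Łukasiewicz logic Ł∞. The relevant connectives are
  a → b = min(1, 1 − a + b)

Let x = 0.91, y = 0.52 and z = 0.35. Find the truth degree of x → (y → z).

0.92

y → z = min(1, 1 − 0.52 + 0.35) = min(1, 0.83) = 0.83
x → (y → z) = min(1, 1 − 0.91 + 0.83) = min(1, 0.92) = 0.92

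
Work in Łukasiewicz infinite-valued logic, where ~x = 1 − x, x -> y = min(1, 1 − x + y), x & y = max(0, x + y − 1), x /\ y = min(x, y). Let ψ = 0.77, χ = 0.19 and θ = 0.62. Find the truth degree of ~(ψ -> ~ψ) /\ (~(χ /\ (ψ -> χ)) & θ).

~ψ = 1 − 0.77 = 0.23
ψ -> ~ψ = min(1, 1 − 0.77 + 0.23) = min(1, 0.46) = 0.46
~(ψ -> ~ψ) = 1 − 0.46 = 0.54
ψ -> χ = min(1, 1 − 0.77 + 0.19) = min(1, 0.42) = 0.42
χ /\ (ψ -> χ) = min(0.19, 0.42) = 0.19
~(χ /\ (ψ -> χ)) = 1 − 0.19 = 0.81
~(χ /\ (ψ -> χ)) & θ = max(0, 0.81 + 0.62 − 1) = max(0, 0.43) = 0.43
~(ψ -> ~ψ) /\ (~(χ /\ (ψ -> χ)) & θ) = min(0.54, 0.43) = 0.43

0.43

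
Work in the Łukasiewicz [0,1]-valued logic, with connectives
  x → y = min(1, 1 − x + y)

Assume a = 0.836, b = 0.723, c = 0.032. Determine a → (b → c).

b → c = min(1, 1 − 0.723 + 0.032) = min(1, 0.309) = 0.309
a → (b → c) = min(1, 1 − 0.836 + 0.309) = min(1, 0.473) = 0.473

0.473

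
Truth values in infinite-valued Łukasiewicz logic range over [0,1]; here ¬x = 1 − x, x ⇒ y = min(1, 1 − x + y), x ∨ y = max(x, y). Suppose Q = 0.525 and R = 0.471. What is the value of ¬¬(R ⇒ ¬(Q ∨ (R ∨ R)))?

R ∨ R = max(0.471, 0.471) = 0.471
Q ∨ (R ∨ R) = max(0.525, 0.471) = 0.525
¬(Q ∨ (R ∨ R)) = 1 − 0.525 = 0.475
R ⇒ ¬(Q ∨ (R ∨ R)) = min(1, 1 − 0.471 + 0.475) = min(1, 1.004) = 1.000
¬(R ⇒ ¬(Q ∨ (R ∨ R))) = 1 − 1.000 = 0.000
¬¬(R ⇒ ¬(Q ∨ (R ∨ R))) = 1 − 0.000 = 1.000

1.000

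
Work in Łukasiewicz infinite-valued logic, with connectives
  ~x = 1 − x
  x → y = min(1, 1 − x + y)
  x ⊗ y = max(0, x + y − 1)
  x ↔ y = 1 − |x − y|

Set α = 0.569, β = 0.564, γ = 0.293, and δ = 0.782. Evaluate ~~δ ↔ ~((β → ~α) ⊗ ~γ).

0.644

~δ = 1 − 0.782 = 0.218
~~δ = 1 − 0.218 = 0.782
~α = 1 − 0.569 = 0.431
β → ~α = min(1, 1 − 0.564 + 0.431) = min(1, 0.867) = 0.867
~γ = 1 − 0.293 = 0.707
(β → ~α) ⊗ ~γ = max(0, 0.867 + 0.707 − 1) = max(0, 0.574) = 0.574
~((β → ~α) ⊗ ~γ) = 1 − 0.574 = 0.426
~~δ ↔ ~((β → ~α) ⊗ ~γ) = 1 − |0.782 − 0.426| = 1 − 0.356 = 0.644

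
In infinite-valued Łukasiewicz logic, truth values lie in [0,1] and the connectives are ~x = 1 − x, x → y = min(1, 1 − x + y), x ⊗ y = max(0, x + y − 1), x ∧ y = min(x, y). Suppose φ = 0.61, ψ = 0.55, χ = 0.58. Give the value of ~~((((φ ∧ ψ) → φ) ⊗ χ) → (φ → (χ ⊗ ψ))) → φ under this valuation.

φ ∧ ψ = min(0.61, 0.55) = 0.55
(φ ∧ ψ) → φ = min(1, 1 − 0.55 + 0.61) = min(1, 1.06) = 1.00
((φ ∧ ψ) → φ) ⊗ χ = max(0, 1.00 + 0.58 − 1) = max(0, 0.58) = 0.58
χ ⊗ ψ = max(0, 0.58 + 0.55 − 1) = max(0, 0.13) = 0.13
φ → (χ ⊗ ψ) = min(1, 1 − 0.61 + 0.13) = min(1, 0.52) = 0.52
(((φ ∧ ψ) → φ) ⊗ χ) → (φ → (χ ⊗ ψ)) = min(1, 1 − 0.58 + 0.52) = min(1, 0.94) = 0.94
~((((φ ∧ ψ) → φ) ⊗ χ) → (φ → (χ ⊗ ψ))) = 1 − 0.94 = 0.06
~~((((φ ∧ ψ) → φ) ⊗ χ) → (φ → (χ ⊗ ψ))) = 1 − 0.06 = 0.94
~~((((φ ∧ ψ) → φ) ⊗ χ) → (φ → (χ ⊗ ψ))) → φ = min(1, 1 − 0.94 + 0.61) = min(1, 0.67) = 0.67

0.67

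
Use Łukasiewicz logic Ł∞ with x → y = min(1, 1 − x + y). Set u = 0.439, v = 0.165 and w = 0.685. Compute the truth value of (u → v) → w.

u → v = min(1, 1 − 0.439 + 0.165) = min(1, 0.726) = 0.726
(u → v) → w = min(1, 1 − 0.726 + 0.685) = min(1, 0.959) = 0.959

0.959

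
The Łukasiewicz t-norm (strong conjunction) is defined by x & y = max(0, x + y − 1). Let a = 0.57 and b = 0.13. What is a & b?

0.00

a & b = max(0, 0.57 + 0.13 − 1) = max(0, -0.30) = 0.00
For comparison, the Gödel (minimum) t-norm min(x, y) would give 0.13.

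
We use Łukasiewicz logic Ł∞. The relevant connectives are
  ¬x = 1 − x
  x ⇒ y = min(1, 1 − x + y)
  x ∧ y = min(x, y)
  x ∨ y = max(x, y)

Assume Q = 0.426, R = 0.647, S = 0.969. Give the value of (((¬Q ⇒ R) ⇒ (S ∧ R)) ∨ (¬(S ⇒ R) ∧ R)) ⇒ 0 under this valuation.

0.353

¬Q = 1 − 0.426 = 0.574
¬Q ⇒ R = min(1, 1 − 0.574 + 0.647) = min(1, 1.073) = 1.000
S ∧ R = min(0.969, 0.647) = 0.647
(¬Q ⇒ R) ⇒ (S ∧ R) = min(1, 1 − 1.000 + 0.647) = min(1, 0.647) = 0.647
S ⇒ R = min(1, 1 − 0.969 + 0.647) = min(1, 0.678) = 0.678
¬(S ⇒ R) = 1 − 0.678 = 0.322
¬(S ⇒ R) ∧ R = min(0.322, 0.647) = 0.322
((¬Q ⇒ R) ⇒ (S ∧ R)) ∨ (¬(S ⇒ R) ∧ R) = max(0.647, 0.322) = 0.647
(((¬Q ⇒ R) ⇒ (S ∧ R)) ∨ (¬(S ⇒ R) ∧ R)) ⇒ 0 = min(1, 1 − 0.647 + 0.000) = min(1, 0.353) = 0.353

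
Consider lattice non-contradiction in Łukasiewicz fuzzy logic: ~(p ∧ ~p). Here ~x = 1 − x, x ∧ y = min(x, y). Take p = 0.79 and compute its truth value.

0.79

~p = 1 − 0.79 = 0.21
p ∧ ~p = min(0.79, 0.21) = 0.21
~(p ∧ ~p) = 1 − 0.21 = 0.79
(The value 0.79 < 1 shows this instance is not satisfied; not a Ł∞-tautology — its value is 1 − min(a, 1−a).)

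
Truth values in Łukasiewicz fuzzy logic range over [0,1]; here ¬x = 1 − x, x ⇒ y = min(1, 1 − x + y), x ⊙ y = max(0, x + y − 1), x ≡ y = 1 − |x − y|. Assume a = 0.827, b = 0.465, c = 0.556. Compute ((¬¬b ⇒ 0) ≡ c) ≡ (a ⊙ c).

¬b = 1 − 0.465 = 0.535
¬¬b = 1 − 0.535 = 0.465
¬¬b ⇒ 0 = min(1, 1 − 0.465 + 0.000) = min(1, 0.535) = 0.535
(¬¬b ⇒ 0) ≡ c = 1 − |0.535 − 0.556| = 1 − 0.021 = 0.979
a ⊙ c = max(0, 0.827 + 0.556 − 1) = max(0, 0.383) = 0.383
((¬¬b ⇒ 0) ≡ c) ≡ (a ⊙ c) = 1 − |0.979 − 0.383| = 1 − 0.596 = 0.404

0.404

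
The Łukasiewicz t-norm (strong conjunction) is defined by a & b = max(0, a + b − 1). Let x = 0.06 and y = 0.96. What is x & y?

0.02

x & y = max(0, 0.06 + 0.96 − 1) = max(0, 0.02) = 0.02
For comparison, the Gödel (minimum) t-norm min(a, b) would give 0.06.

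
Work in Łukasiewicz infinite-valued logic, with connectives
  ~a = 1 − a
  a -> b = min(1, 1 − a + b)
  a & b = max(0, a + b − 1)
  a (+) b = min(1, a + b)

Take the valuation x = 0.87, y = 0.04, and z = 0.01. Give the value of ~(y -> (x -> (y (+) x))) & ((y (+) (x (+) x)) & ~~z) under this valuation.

0.00

y (+) x = min(1, 0.04 + 0.87) = min(1, 0.91) = 0.91
x -> (y (+) x) = min(1, 1 − 0.87 + 0.91) = min(1, 1.04) = 1.00
y -> (x -> (y (+) x)) = min(1, 1 − 0.04 + 1.00) = min(1, 1.96) = 1.00
~(y -> (x -> (y (+) x))) = 1 − 1.00 = 0.00
x (+) x = min(1, 0.87 + 0.87) = min(1, 1.74) = 1.00
y (+) (x (+) x) = min(1, 0.04 + 1.00) = min(1, 1.04) = 1.00
~z = 1 − 0.01 = 0.99
~~z = 1 − 0.99 = 0.01
(y (+) (x (+) x)) & ~~z = max(0, 1.00 + 0.01 − 1) = max(0, 0.01) = 0.01
~(y -> (x -> (y (+) x))) & ((y (+) (x (+) x)) & ~~z) = max(0, 0.00 + 0.01 − 1) = max(0, -0.99) = 0.00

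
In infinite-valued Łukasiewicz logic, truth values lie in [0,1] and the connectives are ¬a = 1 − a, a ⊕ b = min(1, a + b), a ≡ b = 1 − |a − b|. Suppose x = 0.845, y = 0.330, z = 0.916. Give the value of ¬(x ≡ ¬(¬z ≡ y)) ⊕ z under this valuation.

¬z = 1 − 0.916 = 0.084
¬z ≡ y = 1 − |0.084 − 0.330| = 1 − 0.246 = 0.754
¬(¬z ≡ y) = 1 − 0.754 = 0.246
x ≡ ¬(¬z ≡ y) = 1 − |0.845 − 0.246| = 1 − 0.599 = 0.401
¬(x ≡ ¬(¬z ≡ y)) = 1 − 0.401 = 0.599
¬(x ≡ ¬(¬z ≡ y)) ⊕ z = min(1, 0.599 + 0.916) = min(1, 1.515) = 1.000

1.000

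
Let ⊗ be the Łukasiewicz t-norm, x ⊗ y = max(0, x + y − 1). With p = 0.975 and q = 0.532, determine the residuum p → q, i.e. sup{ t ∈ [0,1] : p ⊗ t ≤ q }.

The residuum of the Łukasiewicz t-norm gives the supremum: min(1, 1 − 0.975 + 0.532).
1 − 0.975 + 0.532 = 0.557, so t = min(1, 0.557) = 0.557.
Check: 0.975 ⊗ 0.557 = max(0, 0.532) = 0.532 ≤ 0.532.

0.557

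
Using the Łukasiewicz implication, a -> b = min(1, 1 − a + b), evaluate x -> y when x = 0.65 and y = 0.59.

x -> y = min(1, 1 − 0.65 + 0.59) = min(1, 0.94) = 0.94
For comparison, the Gödel implication (1 if a ≤ b else b) would give 0.59.

0.94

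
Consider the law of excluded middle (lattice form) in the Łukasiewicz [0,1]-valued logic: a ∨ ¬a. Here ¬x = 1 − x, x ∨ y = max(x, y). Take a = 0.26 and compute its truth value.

0.74

¬a = 1 − 0.26 = 0.74
a ∨ ¬a = max(0.26, 0.74) = 0.74
(The value 0.74 < 1 shows this instance is not satisfied; not a Ł∞-tautology — its value is max(a, 1−a).)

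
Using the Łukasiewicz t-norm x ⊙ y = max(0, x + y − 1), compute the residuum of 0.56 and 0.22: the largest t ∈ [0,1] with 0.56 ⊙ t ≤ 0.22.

0.66

The residuum of the Łukasiewicz t-norm gives the supremum: min(1, 1 − 0.56 + 0.22).
1 − 0.56 + 0.22 = 0.66, so t = min(1, 0.66) = 0.66.
Check: 0.56 ⊙ 0.66 = max(0, 0.22) = 0.22 ≤ 0.22.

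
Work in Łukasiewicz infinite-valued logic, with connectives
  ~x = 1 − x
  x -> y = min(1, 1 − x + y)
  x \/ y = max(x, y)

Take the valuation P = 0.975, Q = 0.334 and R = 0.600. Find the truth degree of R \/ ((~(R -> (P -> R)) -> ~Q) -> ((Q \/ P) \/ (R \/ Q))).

P -> R = min(1, 1 − 0.975 + 0.600) = min(1, 0.625) = 0.625
R -> (P -> R) = min(1, 1 − 0.600 + 0.625) = min(1, 1.025) = 1.000
~(R -> (P -> R)) = 1 − 1.000 = 0.000
~Q = 1 − 0.334 = 0.666
~(R -> (P -> R)) -> ~Q = min(1, 1 − 0.000 + 0.666) = min(1, 1.666) = 1.000
Q \/ P = max(0.334, 0.975) = 0.975
R \/ Q = max(0.600, 0.334) = 0.600
(Q \/ P) \/ (R \/ Q) = max(0.975, 0.600) = 0.975
(~(R -> (P -> R)) -> ~Q) -> ((Q \/ P) \/ (R \/ Q)) = min(1, 1 − 1.000 + 0.975) = min(1, 0.975) = 0.975
R \/ ((~(R -> (P -> R)) -> ~Q) -> ((Q \/ P) \/ (R \/ Q))) = max(0.600, 0.975) = 0.975

0.975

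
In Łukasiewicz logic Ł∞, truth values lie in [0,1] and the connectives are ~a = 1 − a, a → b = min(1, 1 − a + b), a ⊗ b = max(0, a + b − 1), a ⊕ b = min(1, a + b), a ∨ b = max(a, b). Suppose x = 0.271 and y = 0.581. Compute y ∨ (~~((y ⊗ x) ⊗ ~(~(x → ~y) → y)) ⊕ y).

y ⊗ x = max(0, 0.581 + 0.271 − 1) = max(0, -0.148) = 0.000
~y = 1 − 0.581 = 0.419
x → ~y = min(1, 1 − 0.271 + 0.419) = min(1, 1.148) = 1.000
~(x → ~y) = 1 − 1.000 = 0.000
~(x → ~y) → y = min(1, 1 − 0.000 + 0.581) = min(1, 1.581) = 1.000
~(~(x → ~y) → y) = 1 − 1.000 = 0.000
(y ⊗ x) ⊗ ~(~(x → ~y) → y) = max(0, 0.000 + 0.000 − 1) = max(0, -1.000) = 0.000
~((y ⊗ x) ⊗ ~(~(x → ~y) → y)) = 1 − 0.000 = 1.000
~~((y ⊗ x) ⊗ ~(~(x → ~y) → y)) = 1 − 1.000 = 0.000
~~((y ⊗ x) ⊗ ~(~(x → ~y) → y)) ⊕ y = min(1, 0.000 + 0.581) = min(1, 0.581) = 0.581
y ∨ (~~((y ⊗ x) ⊗ ~(~(x → ~y) → y)) ⊕ y) = max(0.581, 0.581) = 0.581

0.581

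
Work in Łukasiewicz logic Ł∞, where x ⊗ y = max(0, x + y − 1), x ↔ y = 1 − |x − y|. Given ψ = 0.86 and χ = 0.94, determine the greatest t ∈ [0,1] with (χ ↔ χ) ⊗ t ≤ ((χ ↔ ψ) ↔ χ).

χ ↔ χ = 1 − |0.94 − 0.94| = 1 − 0.00 = 1.00
So the left factor is χ ↔ χ = 1.00.
χ ↔ ψ = 1 − |0.94 − 0.86| = 1 − 0.08 = 0.92
(χ ↔ ψ) ↔ χ = 1 − |0.92 − 0.94| = 1 − 0.02 = 0.98
So the right-hand bound is (χ ↔ ψ) ↔ χ = 0.98.
The residuum of the Łukasiewicz t-norm gives the supremum: min(1, 1 − 1.00 + 0.98).
1 − 1.00 + 0.98 = 0.98, so t = min(1, 0.98) = 0.98.
Check: 1.00 ⊗ 0.98 = max(0, 0.98) = 0.98 ≤ 0.98.

0.98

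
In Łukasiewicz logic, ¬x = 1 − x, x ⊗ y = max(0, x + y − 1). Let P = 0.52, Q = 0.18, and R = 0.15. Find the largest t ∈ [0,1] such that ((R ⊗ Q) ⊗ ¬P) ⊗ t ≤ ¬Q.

R ⊗ Q = max(0, 0.15 + 0.18 − 1) = max(0, -0.67) = 0.00
¬P = 1 − 0.52 = 0.48
(R ⊗ Q) ⊗ ¬P = max(0, 0.00 + 0.48 − 1) = max(0, -0.52) = 0.00
So the left factor is (R ⊗ Q) ⊗ ¬P = 0.00.
¬Q = 1 − 0.18 = 0.82
So the right-hand bound is ¬Q = 0.82.
The residuum of the Łukasiewicz t-norm gives the supremum: min(1, 1 − 0.00 + 0.82).
1 − 0.00 + 0.82 = 1.82, so t = min(1, 1.82) = 1.00.
Check: 0.00 ⊗ 1.00 = max(0, 0.00) = 0.00 ≤ 0.82.

1.00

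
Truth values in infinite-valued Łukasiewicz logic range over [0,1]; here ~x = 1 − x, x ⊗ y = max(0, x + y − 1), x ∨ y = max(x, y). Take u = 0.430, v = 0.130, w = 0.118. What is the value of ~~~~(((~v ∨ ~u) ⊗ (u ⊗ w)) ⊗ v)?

0.000

~v = 1 − 0.130 = 0.870
~u = 1 − 0.430 = 0.570
~v ∨ ~u = max(0.870, 0.570) = 0.870
u ⊗ w = max(0, 0.430 + 0.118 − 1) = max(0, -0.452) = 0.000
(~v ∨ ~u) ⊗ (u ⊗ w) = max(0, 0.870 + 0.000 − 1) = max(0, -0.130) = 0.000
((~v ∨ ~u) ⊗ (u ⊗ w)) ⊗ v = max(0, 0.000 + 0.130 − 1) = max(0, -0.870) = 0.000
~(((~v ∨ ~u) ⊗ (u ⊗ w)) ⊗ v) = 1 − 0.000 = 1.000
~~(((~v ∨ ~u) ⊗ (u ⊗ w)) ⊗ v) = 1 − 1.000 = 0.000
~~~(((~v ∨ ~u) ⊗ (u ⊗ w)) ⊗ v) = 1 − 0.000 = 1.000
~~~~(((~v ∨ ~u) ⊗ (u ⊗ w)) ⊗ v) = 1 − 1.000 = 0.000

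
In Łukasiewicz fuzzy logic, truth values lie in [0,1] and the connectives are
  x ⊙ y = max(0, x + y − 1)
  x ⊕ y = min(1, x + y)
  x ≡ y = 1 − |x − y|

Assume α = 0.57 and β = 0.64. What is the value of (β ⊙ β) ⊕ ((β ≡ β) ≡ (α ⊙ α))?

β ⊙ β = max(0, 0.64 + 0.64 − 1) = max(0, 0.28) = 0.28
β ≡ β = 1 − |0.64 − 0.64| = 1 − 0.00 = 1.00
α ⊙ α = max(0, 0.57 + 0.57 − 1) = max(0, 0.14) = 0.14
(β ≡ β) ≡ (α ⊙ α) = 1 − |1.00 − 0.14| = 1 − 0.86 = 0.14
(β ⊙ β) ⊕ ((β ≡ β) ≡ (α ⊙ α)) = min(1, 0.28 + 0.14) = min(1, 0.42) = 0.42

0.42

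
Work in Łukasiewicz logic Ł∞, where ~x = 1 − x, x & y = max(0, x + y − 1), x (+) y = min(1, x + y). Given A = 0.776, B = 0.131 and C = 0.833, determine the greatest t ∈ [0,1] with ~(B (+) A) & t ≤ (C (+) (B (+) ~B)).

B (+) A = min(1, 0.131 + 0.776) = min(1, 0.907) = 0.907
~(B (+) A) = 1 − 0.907 = 0.093
So the left factor is ~(B (+) A) = 0.093.
~B = 1 − 0.131 = 0.869
B (+) ~B = min(1, 0.131 + 0.869) = min(1, 1.000) = 1.000
C (+) (B (+) ~B) = min(1, 0.833 + 1.000) = min(1, 1.833) = 1.000
So the right-hand bound is C (+) (B (+) ~B) = 1.000.
The residuum of the Łukasiewicz t-norm gives the supremum: min(1, 1 − 0.093 + 1.000).
1 − 0.093 + 1.000 = 1.907, so t = min(1, 1.907) = 1.000.
Check: 0.093 & 1.000 = max(0, 0.093) = 0.093 ≤ 1.000.

1.000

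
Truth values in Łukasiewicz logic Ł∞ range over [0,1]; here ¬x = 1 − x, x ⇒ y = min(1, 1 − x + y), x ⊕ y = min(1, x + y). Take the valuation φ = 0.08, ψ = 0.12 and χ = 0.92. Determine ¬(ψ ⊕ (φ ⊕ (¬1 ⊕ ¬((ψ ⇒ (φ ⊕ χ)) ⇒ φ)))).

¬1 = 1 − 1.00 = 0.00
φ ⊕ χ = min(1, 0.08 + 0.92) = min(1, 1.00) = 1.00
ψ ⇒ (φ ⊕ χ) = min(1, 1 − 0.12 + 1.00) = min(1, 1.88) = 1.00
(ψ ⇒ (φ ⊕ χ)) ⇒ φ = min(1, 1 − 1.00 + 0.08) = min(1, 0.08) = 0.08
¬((ψ ⇒ (φ ⊕ χ)) ⇒ φ) = 1 − 0.08 = 0.92
¬1 ⊕ ¬((ψ ⇒ (φ ⊕ χ)) ⇒ φ) = min(1, 0.00 + 0.92) = min(1, 0.92) = 0.92
φ ⊕ (¬1 ⊕ ¬((ψ ⇒ (φ ⊕ χ)) ⇒ φ)) = min(1, 0.08 + 0.92) = min(1, 1.00) = 1.00
ψ ⊕ (φ ⊕ (¬1 ⊕ ¬((ψ ⇒ (φ ⊕ χ)) ⇒ φ))) = min(1, 0.12 + 1.00) = min(1, 1.12) = 1.00
¬(ψ ⊕ (φ ⊕ (¬1 ⊕ ¬((ψ ⇒ (φ ⊕ χ)) ⇒ φ)))) = 1 − 1.00 = 0.00

0.00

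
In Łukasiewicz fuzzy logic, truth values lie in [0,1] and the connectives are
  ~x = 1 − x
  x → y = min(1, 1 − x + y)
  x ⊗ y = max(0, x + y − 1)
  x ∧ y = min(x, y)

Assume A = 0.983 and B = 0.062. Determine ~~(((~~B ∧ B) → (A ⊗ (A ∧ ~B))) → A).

~B = 1 − 0.062 = 0.938
~~B = 1 − 0.938 = 0.062
~~B ∧ B = min(0.062, 0.062) = 0.062
A ∧ ~B = min(0.983, 0.938) = 0.938
A ⊗ (A ∧ ~B) = max(0, 0.983 + 0.938 − 1) = max(0, 0.921) = 0.921
(~~B ∧ B) → (A ⊗ (A ∧ ~B)) = min(1, 1 − 0.062 + 0.921) = min(1, 1.859) = 1.000
((~~B ∧ B) → (A ⊗ (A ∧ ~B))) → A = min(1, 1 − 1.000 + 0.983) = min(1, 0.983) = 0.983
~(((~~B ∧ B) → (A ⊗ (A ∧ ~B))) → A) = 1 − 0.983 = 0.017
~~(((~~B ∧ B) → (A ⊗ (A ∧ ~B))) → A) = 1 − 0.017 = 0.983

0.983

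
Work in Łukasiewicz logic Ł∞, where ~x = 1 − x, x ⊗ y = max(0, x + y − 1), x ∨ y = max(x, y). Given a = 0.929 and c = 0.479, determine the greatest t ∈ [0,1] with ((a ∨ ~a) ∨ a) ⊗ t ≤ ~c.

~a = 1 − 0.929 = 0.071
a ∨ ~a = max(0.929, 0.071) = 0.929
(a ∨ ~a) ∨ a = max(0.929, 0.929) = 0.929
So the left factor is (a ∨ ~a) ∨ a = 0.929.
~c = 1 − 0.479 = 0.521
So the right-hand bound is ~c = 0.521.
The residuum of the Łukasiewicz t-norm gives the supremum: min(1, 1 − 0.929 + 0.521).
1 − 0.929 + 0.521 = 0.592, so t = min(1, 0.592) = 0.592.
Check: 0.929 ⊗ 0.592 = max(0, 0.521) = 0.521 ≤ 0.521.

0.592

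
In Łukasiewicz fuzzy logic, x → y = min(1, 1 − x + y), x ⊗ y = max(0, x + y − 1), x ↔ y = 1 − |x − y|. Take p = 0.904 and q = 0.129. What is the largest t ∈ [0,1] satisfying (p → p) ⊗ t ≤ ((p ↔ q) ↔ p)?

0.321

p → p = min(1, 1 − 0.904 + 0.904) = min(1, 1.000) = 1.000
So the left factor is p → p = 1.000.
p ↔ q = 1 − |0.904 − 0.129| = 1 − 0.775 = 0.225
(p ↔ q) ↔ p = 1 − |0.225 − 0.904| = 1 − 0.679 = 0.321
So the right-hand bound is (p ↔ q) ↔ p = 0.321.
The residuum of the Łukasiewicz t-norm gives the supremum: min(1, 1 − 1.000 + 0.321).
1 − 1.000 + 0.321 = 0.321, so t = min(1, 0.321) = 0.321.
Check: 1.000 ⊗ 0.321 = max(0, 0.321) = 0.321 ≤ 0.321.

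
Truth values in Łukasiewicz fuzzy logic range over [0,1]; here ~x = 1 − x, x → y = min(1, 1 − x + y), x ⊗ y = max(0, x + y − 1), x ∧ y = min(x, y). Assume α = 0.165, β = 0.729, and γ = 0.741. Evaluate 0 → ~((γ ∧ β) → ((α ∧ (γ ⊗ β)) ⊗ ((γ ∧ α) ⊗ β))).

1.000

γ ∧ β = min(0.741, 0.729) = 0.729
γ ⊗ β = max(0, 0.741 + 0.729 − 1) = max(0, 0.470) = 0.470
α ∧ (γ ⊗ β) = min(0.165, 0.470) = 0.165
γ ∧ α = min(0.741, 0.165) = 0.165
(γ ∧ α) ⊗ β = max(0, 0.165 + 0.729 − 1) = max(0, -0.106) = 0.000
(α ∧ (γ ⊗ β)) ⊗ ((γ ∧ α) ⊗ β) = max(0, 0.165 + 0.000 − 1) = max(0, -0.835) = 0.000
(γ ∧ β) → ((α ∧ (γ ⊗ β)) ⊗ ((γ ∧ α) ⊗ β)) = min(1, 1 − 0.729 + 0.000) = min(1, 0.271) = 0.271
~((γ ∧ β) → ((α ∧ (γ ⊗ β)) ⊗ ((γ ∧ α) ⊗ β))) = 1 − 0.271 = 0.729
0 → ~((γ ∧ β) → ((α ∧ (γ ⊗ β)) ⊗ ((γ ∧ α) ⊗ β))) = min(1, 1 − 0.000 + 0.729) = min(1, 1.729) = 1.000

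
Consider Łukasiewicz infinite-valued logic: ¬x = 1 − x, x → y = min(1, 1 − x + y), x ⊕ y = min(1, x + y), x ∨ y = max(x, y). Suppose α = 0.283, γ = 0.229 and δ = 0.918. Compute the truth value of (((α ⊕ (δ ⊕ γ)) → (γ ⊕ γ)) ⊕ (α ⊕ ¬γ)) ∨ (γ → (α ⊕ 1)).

δ ⊕ γ = min(1, 0.918 + 0.229) = min(1, 1.147) = 1.000
α ⊕ (δ ⊕ γ) = min(1, 0.283 + 1.000) = min(1, 1.283) = 1.000
γ ⊕ γ = min(1, 0.229 + 0.229) = min(1, 0.458) = 0.458
(α ⊕ (δ ⊕ γ)) → (γ ⊕ γ) = min(1, 1 − 1.000 + 0.458) = min(1, 0.458) = 0.458
¬γ = 1 − 0.229 = 0.771
α ⊕ ¬γ = min(1, 0.283 + 0.771) = min(1, 1.054) = 1.000
((α ⊕ (δ ⊕ γ)) → (γ ⊕ γ)) ⊕ (α ⊕ ¬γ) = min(1, 0.458 + 1.000) = min(1, 1.458) = 1.000
α ⊕ 1 = min(1, 0.283 + 1.000) = min(1, 1.283) = 1.000
γ → (α ⊕ 1) = min(1, 1 − 0.229 + 1.000) = min(1, 1.771) = 1.000
(((α ⊕ (δ ⊕ γ)) → (γ ⊕ γ)) ⊕ (α ⊕ ¬γ)) ∨ (γ → (α ⊕ 1)) = max(1.000, 1.000) = 1.000

1.000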